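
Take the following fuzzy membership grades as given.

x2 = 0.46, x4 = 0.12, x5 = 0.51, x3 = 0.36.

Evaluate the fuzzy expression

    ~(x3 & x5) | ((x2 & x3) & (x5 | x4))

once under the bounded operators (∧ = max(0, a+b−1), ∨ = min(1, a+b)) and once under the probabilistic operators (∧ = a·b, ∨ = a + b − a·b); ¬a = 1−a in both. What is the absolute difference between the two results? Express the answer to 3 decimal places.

Under bounded:
  x3 & x5 = max(0, a+b−1) on (0.36, 0.51) = 0.00
  ~(x3 & x5) = 1 − 0.00 = 1.00
  x2 & x3 = max(0, a+b−1) on (0.46, 0.36) = 0.00
  x5 | x4 = min(1, a+b) on (0.51, 0.12) = 0.63
  (x2 & x3) & (x5 | x4) = max(0, a+b−1) on (0.00, 0.63) = 0.00
  ~(x3 & x5) | ((x2 & x3) & (x5 | x4)) = min(1, a+b) on (1.00, 0.00) = 1.00
  → value = 1.0000
Under probabilistic:
  x3 & x5 = a·b on (0.3600, 0.5100) = 0.1836
  ~(x3 & x5) = 1 − 0.1836 = 0.8164
  x2 & x3 = a·b on (0.4600, 0.3600) = 0.1656
  x5 | x4 = a + b − a·b on (0.5100, 0.1200) = 0.5688
  (x2 & x3) & (x5 | x4) = a·b on (0.1656, 0.5688) = 0.0942
  ~(x3 & x5) | ((x2 & x3) & (x5 | x4)) = a + b − a·b on (0.8164, 0.0942) = 0.8337
  → value = 0.8337
|1.0000 − 0.8337| = 0.166

0.166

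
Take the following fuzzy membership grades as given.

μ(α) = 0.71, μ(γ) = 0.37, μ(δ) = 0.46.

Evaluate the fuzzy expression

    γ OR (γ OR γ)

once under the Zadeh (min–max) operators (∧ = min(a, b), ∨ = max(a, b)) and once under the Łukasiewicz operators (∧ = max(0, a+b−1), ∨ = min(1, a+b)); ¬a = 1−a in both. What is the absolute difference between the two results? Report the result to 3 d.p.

0.630

Under Zadeh (min–max):
  γ OR γ = max(a, b) on (0.37, 0.37) = 0.37
  γ OR (γ OR γ) = max(a, b) on (0.37, 0.37) = 0.37
  → value = 0.3700
Under Łukasiewicz:
  γ OR γ = min(1, a+b) on (0.37, 0.37) = 0.74
  γ OR (γ OR γ) = min(1, a+b) on (0.37, 0.74) = 1.00
  → value = 1.0000
|0.3700 − 1.0000| = 0.630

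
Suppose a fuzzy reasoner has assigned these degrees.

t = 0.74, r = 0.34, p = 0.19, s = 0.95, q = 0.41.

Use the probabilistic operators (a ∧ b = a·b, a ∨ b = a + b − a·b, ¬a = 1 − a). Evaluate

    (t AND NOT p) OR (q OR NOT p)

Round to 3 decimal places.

NOT p = 1 − 0.1900 = 0.8100
t AND NOT p = a·b on (0.7400, 0.8100) = 0.5994
NOT p = 1 − 0.1900 = 0.8100
q OR NOT p = a + b − a·b on (0.4100, 0.8100) = 0.8879
(t AND NOT p) OR (q OR NOT p) = a + b − a·b on (0.5994, 0.8879) = 0.9551

0.955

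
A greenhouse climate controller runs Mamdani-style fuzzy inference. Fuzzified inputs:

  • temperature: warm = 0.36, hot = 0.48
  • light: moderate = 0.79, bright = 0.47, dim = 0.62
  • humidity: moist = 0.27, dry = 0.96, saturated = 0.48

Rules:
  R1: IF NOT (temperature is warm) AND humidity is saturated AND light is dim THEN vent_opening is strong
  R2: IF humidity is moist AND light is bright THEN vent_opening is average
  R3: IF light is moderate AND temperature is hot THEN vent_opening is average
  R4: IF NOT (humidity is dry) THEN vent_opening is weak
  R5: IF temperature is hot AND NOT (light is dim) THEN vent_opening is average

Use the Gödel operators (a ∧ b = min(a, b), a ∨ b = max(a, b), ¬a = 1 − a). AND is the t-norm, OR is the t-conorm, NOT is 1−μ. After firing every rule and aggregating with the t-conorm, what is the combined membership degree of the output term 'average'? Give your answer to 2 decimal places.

R1: ¬warm=1−0.36=0.64, saturated=0.48, dim=0.62; AND[min(a, b)] → w = 0.48
R2: moist=0.27, bright=0.47; AND[min(a, b)] → w = 0.27
R3: moderate=0.79, hot=0.48; AND[min(a, b)] → w = 0.48
R4: ¬dry=1−0.96=0.04 → w = 0.04
R5: hot=0.48, ¬dim=1−0.62=0.38; AND[min(a, b)] → w = 0.38
Rules with consequent 'average': {R2, R3, R5} → strengths 0.27, 0.48, 0.38
Aggregate via t-conorm [max(a, b)]: 0.48

0.48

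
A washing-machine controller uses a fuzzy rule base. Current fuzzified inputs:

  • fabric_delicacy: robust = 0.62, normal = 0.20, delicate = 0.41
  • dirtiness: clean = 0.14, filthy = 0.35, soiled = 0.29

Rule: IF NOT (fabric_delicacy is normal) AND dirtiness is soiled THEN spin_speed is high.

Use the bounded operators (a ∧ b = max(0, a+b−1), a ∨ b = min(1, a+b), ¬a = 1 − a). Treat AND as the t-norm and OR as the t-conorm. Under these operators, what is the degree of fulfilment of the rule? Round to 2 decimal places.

firing strength: ¬normal=1−0.20=0.80, soiled=0.29; AND[max(0, a+b−1)] → w = 0.09

0.09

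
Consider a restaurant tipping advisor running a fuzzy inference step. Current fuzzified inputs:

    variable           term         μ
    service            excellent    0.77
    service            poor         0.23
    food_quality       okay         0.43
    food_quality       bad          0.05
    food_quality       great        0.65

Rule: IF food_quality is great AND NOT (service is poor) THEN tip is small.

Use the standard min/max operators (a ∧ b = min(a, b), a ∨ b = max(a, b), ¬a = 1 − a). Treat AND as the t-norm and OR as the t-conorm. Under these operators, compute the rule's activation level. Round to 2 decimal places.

firing strength: great=0.65, ¬poor=1−0.23=0.77; AND[min(a, b)] → w = 0.65

0.65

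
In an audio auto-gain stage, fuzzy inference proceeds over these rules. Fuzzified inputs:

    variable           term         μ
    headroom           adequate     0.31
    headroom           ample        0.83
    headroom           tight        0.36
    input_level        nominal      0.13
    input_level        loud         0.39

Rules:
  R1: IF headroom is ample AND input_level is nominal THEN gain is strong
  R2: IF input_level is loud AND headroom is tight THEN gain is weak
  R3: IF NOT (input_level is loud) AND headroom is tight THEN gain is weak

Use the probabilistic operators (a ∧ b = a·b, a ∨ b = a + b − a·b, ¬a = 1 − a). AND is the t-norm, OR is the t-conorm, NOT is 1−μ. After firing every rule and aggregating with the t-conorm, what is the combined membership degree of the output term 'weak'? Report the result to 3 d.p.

0.329

R1: ample=0.83, nominal=0.13; AND[a·b] → w = 0.1079
R2: loud=0.39, tight=0.36; AND[a·b] → w = 0.1404
R3: ¬loud=1−0.39=0.61, tight=0.36; AND[a·b] → w = 0.2196
Rules with consequent 'weak': {R2, R3} → strengths 0.1404, 0.2196
Aggregate via t-conorm [a + b − a·b]: 0.3292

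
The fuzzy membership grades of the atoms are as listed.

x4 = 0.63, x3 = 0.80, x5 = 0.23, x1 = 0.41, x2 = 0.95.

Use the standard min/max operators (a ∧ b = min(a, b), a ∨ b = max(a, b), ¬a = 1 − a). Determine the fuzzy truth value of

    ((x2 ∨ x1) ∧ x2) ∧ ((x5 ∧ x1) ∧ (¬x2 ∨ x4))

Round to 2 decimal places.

x2 ∨ x1 = max(a, b) on (0.95, 0.41) = 0.95
(x2 ∨ x1) ∧ x2 = min(a, b) on (0.95, 0.95) = 0.95
x5 ∧ x1 = min(a, b) on (0.23, 0.41) = 0.23
¬x2 = 1 − 0.95 = 0.05
¬x2 ∨ x4 = max(a, b) on (0.05, 0.63) = 0.63
(x5 ∧ x1) ∧ (¬x2 ∨ x4) = min(a, b) on (0.23, 0.63) = 0.23
((x2 ∨ x1) ∧ x2) ∧ ((x5 ∧ x1) ∧ (¬x2 ∨ x4)) = min(a, b) on (0.95, 0.23) = 0.23

0.23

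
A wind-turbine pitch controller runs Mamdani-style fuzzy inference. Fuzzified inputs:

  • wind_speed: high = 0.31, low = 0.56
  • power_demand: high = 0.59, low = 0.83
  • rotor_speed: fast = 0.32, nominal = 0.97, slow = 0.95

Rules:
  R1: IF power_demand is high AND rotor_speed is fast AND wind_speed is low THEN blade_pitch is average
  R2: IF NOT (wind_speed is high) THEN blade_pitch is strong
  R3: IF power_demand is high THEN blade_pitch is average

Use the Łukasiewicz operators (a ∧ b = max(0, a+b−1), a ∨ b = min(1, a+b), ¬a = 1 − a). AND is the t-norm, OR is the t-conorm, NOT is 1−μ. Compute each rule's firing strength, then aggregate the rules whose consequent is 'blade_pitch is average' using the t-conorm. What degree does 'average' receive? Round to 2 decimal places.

0.59

R1: high=0.59, fast=0.32, low=0.56; AND[max(0, a+b−1)] → w = 0.00
R2: ¬high=1−0.31=0.69 → w = 0.69
R3: high=0.59 → w = 0.59
Rules with consequent 'average': {R1, R3} → strengths 0.00, 0.59
Aggregate via t-conorm [min(1, a+b)]: 0.59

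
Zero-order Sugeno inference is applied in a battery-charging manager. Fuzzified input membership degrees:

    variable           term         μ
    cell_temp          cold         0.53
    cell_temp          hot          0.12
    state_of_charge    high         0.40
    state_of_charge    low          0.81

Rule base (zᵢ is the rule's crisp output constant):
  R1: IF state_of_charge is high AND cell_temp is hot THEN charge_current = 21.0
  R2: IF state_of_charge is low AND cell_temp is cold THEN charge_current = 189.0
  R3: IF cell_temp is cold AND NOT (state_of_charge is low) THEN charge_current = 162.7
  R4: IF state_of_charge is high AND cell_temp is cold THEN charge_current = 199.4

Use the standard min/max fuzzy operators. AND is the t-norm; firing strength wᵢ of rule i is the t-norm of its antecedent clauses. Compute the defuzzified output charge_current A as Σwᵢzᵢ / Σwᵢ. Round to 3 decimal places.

172.067

R1 (z=21.0): high=0.40, hot=0.12; AND[min(a, b)] → w = 0.12
R2 (z=189.0): low=0.81, cold=0.53; AND[min(a, b)] → w = 0.53
R3 (z=162.7): cold=0.53, ¬low=1−0.81=0.19; AND[min(a, b)] → w = 0.19
R4 (z=199.4): high=0.40, cold=0.53; AND[min(a, b)] → w = 0.40
Weighted average = (0.12·21.0 + 0.53·189.0 + 0.19·162.7 + 0.40·199.4) / (0.12 + 0.53 + 0.19 + 0.40)
  = 213.3630 / 1.2400 = 172.067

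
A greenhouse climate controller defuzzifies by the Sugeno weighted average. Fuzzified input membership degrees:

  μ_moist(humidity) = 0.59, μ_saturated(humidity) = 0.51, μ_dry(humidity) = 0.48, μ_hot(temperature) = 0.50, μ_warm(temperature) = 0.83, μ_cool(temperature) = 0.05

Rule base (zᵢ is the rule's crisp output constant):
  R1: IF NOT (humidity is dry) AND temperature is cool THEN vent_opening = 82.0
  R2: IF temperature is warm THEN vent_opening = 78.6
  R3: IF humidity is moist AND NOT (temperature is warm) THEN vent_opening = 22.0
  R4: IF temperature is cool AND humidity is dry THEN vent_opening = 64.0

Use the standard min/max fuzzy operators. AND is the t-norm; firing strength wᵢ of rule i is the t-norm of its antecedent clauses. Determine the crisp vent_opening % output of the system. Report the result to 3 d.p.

69.344

R1 (z=82.0): ¬dry=1−0.48=0.52, cool=0.05; AND[min(a, b)] → w = 0.05
R2 (z=78.6): warm=0.83 → w = 0.83
R3 (z=22.0): moist=0.59, ¬warm=1−0.83=0.17; AND[min(a, b)] → w = 0.17
R4 (z=64.0): cool=0.05, dry=0.48; AND[min(a, b)] → w = 0.05
Weighted average = (0.05·82.0 + 0.83·78.6 + 0.17·22.0 + 0.05·64.0) / (0.05 + 0.83 + 0.17 + 0.05)
  = 76.2780 / 1.1000 = 69.344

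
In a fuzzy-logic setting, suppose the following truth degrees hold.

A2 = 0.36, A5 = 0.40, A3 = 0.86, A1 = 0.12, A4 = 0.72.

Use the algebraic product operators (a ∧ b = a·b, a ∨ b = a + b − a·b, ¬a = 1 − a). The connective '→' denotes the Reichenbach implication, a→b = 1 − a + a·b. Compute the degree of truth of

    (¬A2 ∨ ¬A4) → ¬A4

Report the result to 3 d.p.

0.467

¬A2 = 1 − 0.3600 = 0.6400
¬A4 = 1 − 0.7200 = 0.2800
¬A2 ∨ ¬A4 = a + b − a·b on (0.6400, 0.2800) = 0.7408
¬A4 = 1 − 0.7200 = 0.2800
(¬A2 ∨ ¬A4) → ¬A4  [Reichenbach: 1 − a + a·b] with a=0.7408, b=0.2800 → 0.4666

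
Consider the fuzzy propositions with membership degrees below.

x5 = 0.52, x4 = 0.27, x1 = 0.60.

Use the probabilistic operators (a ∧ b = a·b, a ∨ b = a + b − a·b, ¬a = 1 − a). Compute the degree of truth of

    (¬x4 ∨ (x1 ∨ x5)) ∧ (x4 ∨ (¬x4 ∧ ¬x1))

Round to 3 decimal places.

0.458

¬x4 = 1 − 0.2700 = 0.7300
x1 ∨ x5 = a + b − a·b on (0.6000, 0.5200) = 0.8080
¬x4 ∨ (x1 ∨ x5) = a + b − a·b on (0.7300, 0.8080) = 0.9482
¬x4 = 1 − 0.2700 = 0.7300
¬x1 = 1 − 0.6000 = 0.4000
¬x4 ∧ ¬x1 = a·b on (0.7300, 0.4000) = 0.2920
x4 ∨ (¬x4 ∧ ¬x1) = a + b − a·b on (0.2700, 0.2920) = 0.4832
(¬x4 ∨ (x1 ∨ x5)) ∧ (x4 ∨ (¬x4 ∧ ¬x1)) = a·b on (0.9482, 0.4832) = 0.4581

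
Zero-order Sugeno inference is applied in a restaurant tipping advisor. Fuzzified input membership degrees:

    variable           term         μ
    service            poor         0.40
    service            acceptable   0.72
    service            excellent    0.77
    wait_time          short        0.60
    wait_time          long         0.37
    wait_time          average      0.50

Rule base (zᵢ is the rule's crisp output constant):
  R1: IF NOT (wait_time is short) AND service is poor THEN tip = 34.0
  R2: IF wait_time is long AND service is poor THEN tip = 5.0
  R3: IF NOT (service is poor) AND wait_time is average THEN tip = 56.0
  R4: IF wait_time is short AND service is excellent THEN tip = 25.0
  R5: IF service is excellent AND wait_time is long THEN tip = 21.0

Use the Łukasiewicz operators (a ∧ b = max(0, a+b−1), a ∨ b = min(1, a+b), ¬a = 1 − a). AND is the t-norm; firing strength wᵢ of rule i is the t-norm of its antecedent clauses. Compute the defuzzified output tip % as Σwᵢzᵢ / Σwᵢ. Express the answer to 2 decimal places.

R1 (z=34.0): ¬short=1−0.60=0.40, poor=0.40; AND[max(0, a+b−1)] → w = 0.00
R2 (z=5.0): long=0.37, poor=0.40; AND[max(0, a+b−1)] → w = 0.00
R3 (z=56.0): ¬poor=1−0.40=0.60, average=0.50; AND[max(0, a+b−1)] → w = 0.10
R4 (z=25.0): short=0.60, excellent=0.77; AND[max(0, a+b−1)] → w = 0.37
R5 (z=21.0): excellent=0.77, long=0.37; AND[max(0, a+b−1)] → w = 0.14
Weighted average = (0.00·34.0 + 0.00·5.0 + 0.10·56.0 + 0.37·25.0 + 0.14·21.0) / (0.00 + 0.00 + 0.10 + 0.37 + 0.14)
  = 17.7900 / 0.6100 = 29.16

29.16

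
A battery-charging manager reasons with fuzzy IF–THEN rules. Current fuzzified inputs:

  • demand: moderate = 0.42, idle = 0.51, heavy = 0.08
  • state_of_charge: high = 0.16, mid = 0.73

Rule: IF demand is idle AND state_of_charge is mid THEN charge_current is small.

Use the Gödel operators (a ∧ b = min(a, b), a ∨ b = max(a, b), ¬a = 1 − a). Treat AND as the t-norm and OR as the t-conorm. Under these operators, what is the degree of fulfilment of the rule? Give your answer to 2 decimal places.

0.51

firing strength: idle=0.51, mid=0.73; AND[min(a, b)] → w = 0.51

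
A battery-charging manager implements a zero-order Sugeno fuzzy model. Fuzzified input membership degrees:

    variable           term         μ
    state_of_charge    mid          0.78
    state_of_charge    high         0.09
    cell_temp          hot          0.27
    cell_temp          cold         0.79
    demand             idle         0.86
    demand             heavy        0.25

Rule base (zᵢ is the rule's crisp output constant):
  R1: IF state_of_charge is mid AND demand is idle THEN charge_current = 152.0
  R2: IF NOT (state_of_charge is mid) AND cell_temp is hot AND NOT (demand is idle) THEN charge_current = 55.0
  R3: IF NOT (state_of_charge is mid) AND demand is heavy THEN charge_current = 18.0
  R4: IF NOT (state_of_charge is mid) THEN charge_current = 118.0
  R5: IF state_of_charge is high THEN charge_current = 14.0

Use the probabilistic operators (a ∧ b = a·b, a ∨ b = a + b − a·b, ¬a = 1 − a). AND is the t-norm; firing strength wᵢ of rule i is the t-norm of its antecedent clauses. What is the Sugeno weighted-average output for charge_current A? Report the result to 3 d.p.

R1 (z=152.0): mid=0.78, idle=0.86; AND[a·b] → w = 0.6708
R2 (z=55.0): ¬mid=1−0.78=0.22, hot=0.27, ¬idle=1−0.86=0.14; AND[a·b] → w = 0.0083
R3 (z=18.0): ¬mid=1−0.78=0.22, heavy=0.25; AND[a·b] → w = 0.0550
R4 (z=118.0): ¬mid=1−0.78=0.22 → w = 0.2200
R5 (z=14.0): high=0.09 → w = 0.0900
Weighted average = (0.6708·152.0 + 0.0083·55.0 + 0.0550·18.0 + 0.2200·118.0 + 0.0900·14.0) / (0.6708 + 0.0083 + 0.0550 + 0.2200 + 0.0900)
  = 130.6290 / 1.0441 = 125.110

125.110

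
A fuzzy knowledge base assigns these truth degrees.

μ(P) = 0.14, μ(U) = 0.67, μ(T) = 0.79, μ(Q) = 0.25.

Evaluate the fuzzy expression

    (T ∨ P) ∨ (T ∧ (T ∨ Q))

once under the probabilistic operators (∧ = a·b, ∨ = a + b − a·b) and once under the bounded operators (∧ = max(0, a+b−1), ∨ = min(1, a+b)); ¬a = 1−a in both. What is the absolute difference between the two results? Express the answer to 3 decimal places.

0.060

Under probabilistic:
  T ∨ P = a + b − a·b on (0.7900, 0.1400) = 0.8194
  T ∨ Q = a + b − a·b on (0.7900, 0.2500) = 0.8425
  T ∧ (T ∨ Q) = a·b on (0.7900, 0.8425) = 0.6656
  (T ∨ P) ∨ (T ∧ (T ∨ Q)) = a + b − a·b on (0.8194, 0.6656) = 0.9396
  → value = 0.9396
Under bounded:
  T ∨ P = min(1, a+b) on (0.79, 0.14) = 0.93
  T ∨ Q = min(1, a+b) on (0.79, 0.25) = 1.00
  T ∧ (T ∨ Q) = max(0, a+b−1) on (0.79, 1.00) = 0.79
  (T ∨ P) ∨ (T ∧ (T ∨ Q)) = min(1, a+b) on (0.93, 0.79) = 1.00
  → value = 1.0000
|0.9396 − 1.0000| = 0.060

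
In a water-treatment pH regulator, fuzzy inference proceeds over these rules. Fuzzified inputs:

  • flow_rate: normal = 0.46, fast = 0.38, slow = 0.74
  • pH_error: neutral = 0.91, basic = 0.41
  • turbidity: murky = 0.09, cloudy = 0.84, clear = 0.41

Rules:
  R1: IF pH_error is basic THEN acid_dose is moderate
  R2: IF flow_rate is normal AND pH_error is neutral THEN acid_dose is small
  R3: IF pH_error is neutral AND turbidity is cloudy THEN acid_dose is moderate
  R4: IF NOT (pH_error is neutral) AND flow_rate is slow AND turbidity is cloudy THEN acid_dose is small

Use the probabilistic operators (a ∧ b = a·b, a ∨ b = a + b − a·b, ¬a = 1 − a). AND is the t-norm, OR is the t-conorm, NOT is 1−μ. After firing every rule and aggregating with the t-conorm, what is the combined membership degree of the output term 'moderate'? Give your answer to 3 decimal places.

0.861

R1: basic=0.41 → w = 0.4100
R2: normal=0.46, neutral=0.91; AND[a·b] → w = 0.4186
R3: neutral=0.91, cloudy=0.84; AND[a·b] → w = 0.7644
R4: ¬neutral=1−0.91=0.09, slow=0.74, cloudy=0.84; AND[a·b] → w = 0.0559
Rules with consequent 'moderate': {R1, R3} → strengths 0.4100, 0.7644
Aggregate via t-conorm [a + b − a·b]: 0.8610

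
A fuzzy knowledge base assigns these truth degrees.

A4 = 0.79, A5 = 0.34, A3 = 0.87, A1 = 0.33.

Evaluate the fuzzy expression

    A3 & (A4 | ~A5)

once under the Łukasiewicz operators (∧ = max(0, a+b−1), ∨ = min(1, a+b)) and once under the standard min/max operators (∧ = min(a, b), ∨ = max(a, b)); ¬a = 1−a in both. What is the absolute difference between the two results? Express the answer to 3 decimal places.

Under Łukasiewicz:
  ~A5 = 1 − 0.34 = 0.66
  A4 | ~A5 = min(1, a+b) on (0.79, 0.66) = 1.00
  A3 & (A4 | ~A5) = max(0, a+b−1) on (0.87, 1.00) = 0.87
  → value = 0.8700
Under standard min/max:
  ~A5 = 1 − 0.34 = 0.66
  A4 | ~A5 = max(a, b) on (0.79, 0.66) = 0.79
  A3 & (A4 | ~A5) = min(a, b) on (0.87, 0.79) = 0.79
  → value = 0.7900
|0.8700 − 0.7900| = 0.080

0.080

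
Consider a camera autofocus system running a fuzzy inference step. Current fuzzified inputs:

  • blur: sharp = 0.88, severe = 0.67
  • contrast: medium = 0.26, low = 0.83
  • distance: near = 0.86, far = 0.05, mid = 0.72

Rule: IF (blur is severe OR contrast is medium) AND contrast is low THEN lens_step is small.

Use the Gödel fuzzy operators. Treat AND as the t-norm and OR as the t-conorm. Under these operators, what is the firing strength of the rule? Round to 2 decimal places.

0.67

firing strength: (severe=0.67 OR medium=0.26) = 0.67; AND[min(a, b)] with low=0.83 → w = 0.67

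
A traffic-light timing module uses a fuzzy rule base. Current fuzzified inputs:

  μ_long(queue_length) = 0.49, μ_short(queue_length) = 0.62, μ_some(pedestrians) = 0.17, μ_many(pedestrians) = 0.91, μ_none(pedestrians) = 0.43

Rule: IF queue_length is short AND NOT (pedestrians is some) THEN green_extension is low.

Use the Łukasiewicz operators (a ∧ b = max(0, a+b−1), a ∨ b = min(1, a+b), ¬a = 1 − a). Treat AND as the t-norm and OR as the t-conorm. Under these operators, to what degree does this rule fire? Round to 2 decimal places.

0.45

firing strength: short=0.62, ¬some=1−0.17=0.83; AND[max(0, a+b−1)] → w = 0.45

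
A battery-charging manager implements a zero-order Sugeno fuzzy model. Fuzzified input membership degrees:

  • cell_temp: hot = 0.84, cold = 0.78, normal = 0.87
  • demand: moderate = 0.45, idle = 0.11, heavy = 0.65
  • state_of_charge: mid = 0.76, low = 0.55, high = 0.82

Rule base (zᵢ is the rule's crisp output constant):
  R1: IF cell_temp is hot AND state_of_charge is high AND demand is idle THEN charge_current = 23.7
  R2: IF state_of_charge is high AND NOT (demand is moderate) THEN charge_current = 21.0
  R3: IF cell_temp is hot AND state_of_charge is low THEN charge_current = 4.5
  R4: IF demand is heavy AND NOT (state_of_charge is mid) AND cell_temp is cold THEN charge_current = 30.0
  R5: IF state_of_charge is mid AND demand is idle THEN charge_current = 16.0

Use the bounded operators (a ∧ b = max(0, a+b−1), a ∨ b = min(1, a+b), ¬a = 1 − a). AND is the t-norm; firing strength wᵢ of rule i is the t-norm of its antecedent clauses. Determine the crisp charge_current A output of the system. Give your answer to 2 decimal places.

12.53

R1 (z=23.7): hot=0.84, high=0.82, idle=0.11; AND[max(0, a+b−1)] → w = 0.00
R2 (z=21.0): high=0.82, ¬moderate=1−0.45=0.55; AND[max(0, a+b−1)] → w = 0.37
R3 (z=4.5): hot=0.84, low=0.55; AND[max(0, a+b−1)] → w = 0.39
R4 (z=30.0): heavy=0.65, ¬mid=1−0.76=0.24, cold=0.78; AND[max(0, a+b−1)] → w = 0.00
R5 (z=16.0): mid=0.76, idle=0.11; AND[max(0, a+b−1)] → w = 0.00
Weighted average = (0.00·23.7 + 0.37·21.0 + 0.39·4.5 + 0.00·30.0 + 0.00·16.0) / (0.00 + 0.37 + 0.39 + 0.00 + 0.00)
  = 9.5250 / 0.7600 = 12.53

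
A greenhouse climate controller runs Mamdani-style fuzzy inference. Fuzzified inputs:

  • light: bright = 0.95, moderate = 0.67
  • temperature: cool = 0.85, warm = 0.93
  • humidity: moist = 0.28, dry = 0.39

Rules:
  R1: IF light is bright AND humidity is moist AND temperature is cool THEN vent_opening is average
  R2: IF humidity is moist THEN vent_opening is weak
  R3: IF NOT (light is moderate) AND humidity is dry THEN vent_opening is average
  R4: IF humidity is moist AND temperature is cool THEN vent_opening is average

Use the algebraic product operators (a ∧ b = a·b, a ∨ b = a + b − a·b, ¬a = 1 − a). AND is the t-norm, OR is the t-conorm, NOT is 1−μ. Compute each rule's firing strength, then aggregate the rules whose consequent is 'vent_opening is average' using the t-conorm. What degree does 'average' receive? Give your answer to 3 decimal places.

R1: bright=0.95, moist=0.28, cool=0.85; AND[a·b] → w = 0.2261
R2: moist=0.28 → w = 0.2800
R3: ¬moderate=1−0.67=0.33, dry=0.39; AND[a·b] → w = 0.1287
R4: moist=0.28, cool=0.85; AND[a·b] → w = 0.2380
Rules with consequent 'average': {R1, R3, R4} → strengths 0.2261, 0.1287, 0.2380
Aggregate via t-conorm [a + b − a·b]: 0.4862

0.486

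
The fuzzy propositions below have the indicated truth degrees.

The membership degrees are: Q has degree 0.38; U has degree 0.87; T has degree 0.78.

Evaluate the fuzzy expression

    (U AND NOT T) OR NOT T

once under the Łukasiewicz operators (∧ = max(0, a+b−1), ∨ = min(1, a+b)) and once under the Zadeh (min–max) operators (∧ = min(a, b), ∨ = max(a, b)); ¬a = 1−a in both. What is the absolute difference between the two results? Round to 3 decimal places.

0.090

Under Łukasiewicz:
  NOT T = 1 − 0.78 = 0.22
  U AND NOT T = max(0, a+b−1) on (0.87, 0.22) = 0.09
  NOT T = 1 − 0.78 = 0.22
  (U AND NOT T) OR NOT T = min(1, a+b) on (0.09, 0.22) = 0.31
  → value = 0.3100
Under Zadeh (min–max):
  NOT T = 1 − 0.78 = 0.22
  U AND NOT T = min(a, b) on (0.87, 0.22) = 0.22
  NOT T = 1 − 0.78 = 0.22
  (U AND NOT T) OR NOT T = max(a, b) on (0.22, 0.22) = 0.22
  → value = 0.2200
|0.3100 − 0.2200| = 0.090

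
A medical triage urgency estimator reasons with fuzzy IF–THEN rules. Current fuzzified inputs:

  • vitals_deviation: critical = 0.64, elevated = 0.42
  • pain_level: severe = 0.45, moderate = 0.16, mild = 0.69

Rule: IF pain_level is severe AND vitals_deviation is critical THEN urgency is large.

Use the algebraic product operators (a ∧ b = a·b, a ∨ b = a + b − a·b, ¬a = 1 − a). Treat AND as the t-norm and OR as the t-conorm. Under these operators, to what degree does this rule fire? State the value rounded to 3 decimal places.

firing strength: severe=0.45, critical=0.64; AND[a·b] → w = 0.2880

0.288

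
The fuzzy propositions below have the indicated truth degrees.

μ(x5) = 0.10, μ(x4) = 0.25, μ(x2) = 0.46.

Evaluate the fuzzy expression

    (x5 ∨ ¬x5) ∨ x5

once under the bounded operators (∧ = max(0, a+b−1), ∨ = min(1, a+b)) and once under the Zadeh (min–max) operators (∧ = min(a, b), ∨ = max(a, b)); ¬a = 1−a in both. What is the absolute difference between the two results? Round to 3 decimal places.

Under bounded:
  ¬x5 = 1 − 0.10 = 0.90
  x5 ∨ ¬x5 = min(1, a+b) on (0.10, 0.90) = 1.00
  (x5 ∨ ¬x5) ∨ x5 = min(1, a+b) on (1.00, 0.10) = 1.00
  → value = 1.0000
Under Zadeh (min–max):
  ¬x5 = 1 − 0.10 = 0.90
  x5 ∨ ¬x5 = max(a, b) on (0.10, 0.90) = 0.90
  (x5 ∨ ¬x5) ∨ x5 = max(a, b) on (0.90, 0.10) = 0.90
  → value = 0.9000
|1.0000 − 0.9000| = 0.100

0.100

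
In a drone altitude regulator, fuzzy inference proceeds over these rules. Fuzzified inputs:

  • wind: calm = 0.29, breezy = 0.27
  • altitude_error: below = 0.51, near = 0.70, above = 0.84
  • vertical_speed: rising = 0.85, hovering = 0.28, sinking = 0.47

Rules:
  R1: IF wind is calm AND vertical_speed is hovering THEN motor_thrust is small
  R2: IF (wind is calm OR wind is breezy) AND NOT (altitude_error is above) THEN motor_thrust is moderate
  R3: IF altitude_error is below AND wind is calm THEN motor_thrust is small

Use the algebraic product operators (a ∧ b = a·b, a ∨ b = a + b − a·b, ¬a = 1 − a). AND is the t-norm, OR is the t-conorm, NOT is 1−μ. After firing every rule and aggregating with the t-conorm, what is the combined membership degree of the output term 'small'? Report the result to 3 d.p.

R1: calm=0.29, hovering=0.28; AND[a·b] → w = 0.0812
R2: (calm=0.29 OR breezy=0.27) = 0.4817; AND[a·b] with ¬above=1−0.84=0.16 → w = 0.0771
R3: below=0.51, calm=0.29; AND[a·b] → w = 0.1479
Rules with consequent 'small': {R1, R3} → strengths 0.0812, 0.1479
Aggregate via t-conorm [a + b − a·b]: 0.2171

0.217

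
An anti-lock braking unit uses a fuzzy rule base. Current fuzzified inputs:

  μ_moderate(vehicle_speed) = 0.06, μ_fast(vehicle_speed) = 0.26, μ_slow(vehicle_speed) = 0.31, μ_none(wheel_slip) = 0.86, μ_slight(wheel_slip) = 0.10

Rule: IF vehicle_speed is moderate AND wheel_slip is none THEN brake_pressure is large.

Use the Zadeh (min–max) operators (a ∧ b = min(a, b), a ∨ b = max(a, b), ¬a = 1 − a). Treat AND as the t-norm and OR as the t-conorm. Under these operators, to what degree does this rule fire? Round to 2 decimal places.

0.06

firing strength: moderate=0.06, none=0.86; AND[min(a, b)] → w = 0.06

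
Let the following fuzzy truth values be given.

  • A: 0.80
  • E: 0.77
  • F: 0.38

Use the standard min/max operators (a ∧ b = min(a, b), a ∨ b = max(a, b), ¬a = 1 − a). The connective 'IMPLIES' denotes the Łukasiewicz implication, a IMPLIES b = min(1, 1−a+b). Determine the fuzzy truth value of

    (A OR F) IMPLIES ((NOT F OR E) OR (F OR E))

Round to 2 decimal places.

A OR F = max(a, b) on (0.80, 0.38) = 0.80
NOT F = 1 − 0.38 = 0.62
NOT F OR E = max(a, b) on (0.62, 0.77) = 0.77
F OR E = max(a, b) on (0.38, 0.77) = 0.77
(NOT F OR E) OR (F OR E) = max(a, b) on (0.77, 0.77) = 0.77
(A OR F) IMPLIES ((NOT F OR E) OR (F OR E))  [Łukasiewicz: min(1, 1−a+b)] with a=0.80, b=0.77 → 0.97

0.97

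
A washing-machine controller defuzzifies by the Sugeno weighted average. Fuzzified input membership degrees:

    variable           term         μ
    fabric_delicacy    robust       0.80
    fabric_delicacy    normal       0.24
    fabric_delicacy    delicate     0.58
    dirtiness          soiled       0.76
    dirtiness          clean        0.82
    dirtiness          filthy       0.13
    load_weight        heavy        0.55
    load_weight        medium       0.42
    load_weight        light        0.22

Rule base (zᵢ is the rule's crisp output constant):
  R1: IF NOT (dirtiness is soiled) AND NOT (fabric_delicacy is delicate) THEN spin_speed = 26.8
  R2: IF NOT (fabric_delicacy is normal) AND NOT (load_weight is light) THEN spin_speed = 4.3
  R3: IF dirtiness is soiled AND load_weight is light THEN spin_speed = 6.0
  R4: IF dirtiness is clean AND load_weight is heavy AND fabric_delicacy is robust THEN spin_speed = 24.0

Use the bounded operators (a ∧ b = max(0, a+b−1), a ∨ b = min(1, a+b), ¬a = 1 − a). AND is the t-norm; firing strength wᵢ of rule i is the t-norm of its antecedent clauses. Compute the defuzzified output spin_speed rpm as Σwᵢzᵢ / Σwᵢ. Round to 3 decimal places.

R1 (z=26.8): ¬soiled=1−0.76=0.24, ¬delicate=1−0.58=0.42; AND[max(0, a+b−1)] → w = 0.00
R2 (z=4.3): ¬normal=1−0.24=0.76, ¬light=1−0.22=0.78; AND[max(0, a+b−1)] → w = 0.54
R3 (z=6.0): soiled=0.76, light=0.22; AND[max(0, a+b−1)] → w = 0.00
R4 (z=24.0): clean=0.82, heavy=0.55, robust=0.80; AND[max(0, a+b−1)] → w = 0.17
Weighted average = (0.00·26.8 + 0.54·4.3 + 0.00·6.0 + 0.17·24.0) / (0.00 + 0.54 + 0.00 + 0.17)
  = 6.4020 / 0.7100 = 9.017

9.017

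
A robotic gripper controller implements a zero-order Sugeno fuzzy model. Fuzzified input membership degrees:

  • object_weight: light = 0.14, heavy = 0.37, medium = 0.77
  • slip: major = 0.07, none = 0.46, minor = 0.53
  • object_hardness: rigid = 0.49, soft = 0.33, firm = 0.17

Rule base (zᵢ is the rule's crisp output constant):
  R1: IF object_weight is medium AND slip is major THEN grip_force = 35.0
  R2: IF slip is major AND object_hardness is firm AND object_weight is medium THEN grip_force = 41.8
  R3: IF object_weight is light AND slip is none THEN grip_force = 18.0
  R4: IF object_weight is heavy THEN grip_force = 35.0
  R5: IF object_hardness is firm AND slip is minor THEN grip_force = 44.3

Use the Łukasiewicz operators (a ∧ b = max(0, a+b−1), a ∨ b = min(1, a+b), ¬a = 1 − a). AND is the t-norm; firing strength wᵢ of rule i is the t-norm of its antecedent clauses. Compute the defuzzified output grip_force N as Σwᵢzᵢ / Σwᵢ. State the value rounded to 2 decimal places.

35.00

R1 (z=35.0): medium=0.77, major=0.07; AND[max(0, a+b−1)] → w = 0.00
R2 (z=41.8): major=0.07, firm=0.17, medium=0.77; AND[max(0, a+b−1)] → w = 0.00
R3 (z=18.0): light=0.14, none=0.46; AND[max(0, a+b−1)] → w = 0.00
R4 (z=35.0): heavy=0.37 → w = 0.37
R5 (z=44.3): firm=0.17, minor=0.53; AND[max(0, a+b−1)] → w = 0.00
Weighted average = (0.00·35.0 + 0.00·41.8 + 0.00·18.0 + 0.37·35.0 + 0.00·44.3) / (0.00 + 0.00 + 0.00 + 0.37 + 0.00)
  = 12.9500 / 0.3700 = 35.00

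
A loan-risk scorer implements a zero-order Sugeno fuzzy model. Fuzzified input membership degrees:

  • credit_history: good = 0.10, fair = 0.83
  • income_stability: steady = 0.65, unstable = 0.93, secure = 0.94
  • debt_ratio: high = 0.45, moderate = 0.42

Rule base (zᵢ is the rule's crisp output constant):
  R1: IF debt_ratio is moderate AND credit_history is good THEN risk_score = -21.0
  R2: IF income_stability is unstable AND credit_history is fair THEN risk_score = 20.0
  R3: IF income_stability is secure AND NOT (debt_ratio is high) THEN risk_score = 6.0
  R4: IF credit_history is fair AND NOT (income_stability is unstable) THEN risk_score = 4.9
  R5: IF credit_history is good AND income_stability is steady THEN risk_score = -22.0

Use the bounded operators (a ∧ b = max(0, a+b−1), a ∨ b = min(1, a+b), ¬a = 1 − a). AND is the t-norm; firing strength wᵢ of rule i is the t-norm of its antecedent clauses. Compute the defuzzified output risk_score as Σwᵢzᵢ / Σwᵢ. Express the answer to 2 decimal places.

14.51

R1 (z=-21.0): moderate=0.42, good=0.10; AND[max(0, a+b−1)] → w = 0.00
R2 (z=20.0): unstable=0.93, fair=0.83; AND[max(0, a+b−1)] → w = 0.76
R3 (z=6.0): secure=0.94, ¬high=1−0.45=0.55; AND[max(0, a+b−1)] → w = 0.49
R4 (z=4.9): fair=0.83, ¬unstable=1−0.93=0.07; AND[max(0, a+b−1)] → w = 0.00
R5 (z=-22.0): good=0.10, steady=0.65; AND[max(0, a+b−1)] → w = 0.00
Weighted average = (0.00·-21.0 + 0.76·20.0 + 0.49·6.0 + 0.00·4.9 + 0.00·-22.0) / (0.00 + 0.76 + 0.49 + 0.00 + 0.00)
  = 18.1400 / 1.2500 = 14.51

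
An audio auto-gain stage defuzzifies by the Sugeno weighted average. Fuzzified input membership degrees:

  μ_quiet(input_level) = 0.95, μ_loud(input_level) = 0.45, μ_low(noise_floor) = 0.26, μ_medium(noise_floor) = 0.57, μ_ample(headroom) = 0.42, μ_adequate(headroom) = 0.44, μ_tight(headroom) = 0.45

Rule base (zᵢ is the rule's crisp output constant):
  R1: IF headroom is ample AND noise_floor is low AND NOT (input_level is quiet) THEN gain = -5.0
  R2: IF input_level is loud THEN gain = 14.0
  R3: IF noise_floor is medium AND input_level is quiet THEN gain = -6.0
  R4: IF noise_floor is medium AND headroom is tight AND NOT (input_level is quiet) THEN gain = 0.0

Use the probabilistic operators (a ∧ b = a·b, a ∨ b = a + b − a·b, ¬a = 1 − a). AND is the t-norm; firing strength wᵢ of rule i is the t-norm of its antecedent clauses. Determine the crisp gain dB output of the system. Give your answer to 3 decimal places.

R1 (z=-5.0): ample=0.42, low=0.26, ¬quiet=1−0.95=0.05; AND[a·b] → w = 0.0055
R2 (z=14.0): loud=0.45 → w = 0.4500
R3 (z=-6.0): medium=0.57, quiet=0.95; AND[a·b] → w = 0.5415
R4 (z=0.0): medium=0.57, tight=0.45, ¬quiet=1−0.95=0.05; AND[a·b] → w = 0.0128
Weighted average = (0.0055·-5.0 + 0.4500·14.0 + 0.5415·-6.0 + 0.0128·0.0) / (0.0055 + 0.4500 + 0.5415 + 0.0128)
  = 3.0237 / 1.0098 = 2.994

2.994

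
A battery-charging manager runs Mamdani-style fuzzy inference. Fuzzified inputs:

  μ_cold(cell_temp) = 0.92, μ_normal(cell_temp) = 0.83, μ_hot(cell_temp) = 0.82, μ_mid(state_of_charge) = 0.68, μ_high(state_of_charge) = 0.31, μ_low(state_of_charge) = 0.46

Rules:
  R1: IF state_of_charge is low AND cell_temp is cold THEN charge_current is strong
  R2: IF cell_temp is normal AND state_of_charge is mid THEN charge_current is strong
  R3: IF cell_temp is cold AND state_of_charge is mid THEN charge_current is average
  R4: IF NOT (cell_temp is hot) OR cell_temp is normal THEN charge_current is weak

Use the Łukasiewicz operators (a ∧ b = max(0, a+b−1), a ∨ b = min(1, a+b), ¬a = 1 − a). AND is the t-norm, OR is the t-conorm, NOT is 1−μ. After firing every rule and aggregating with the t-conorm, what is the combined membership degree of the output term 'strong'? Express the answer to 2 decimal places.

R1: low=0.46, cold=0.92; AND[max(0, a+b−1)] → w = 0.38
R2: normal=0.83, mid=0.68; AND[max(0, a+b−1)] → w = 0.51
R3: cold=0.92, mid=0.68; AND[max(0, a+b−1)] → w = 0.60
R4: ¬hot=1−0.82=0.18, normal=0.83; OR[min(1, a+b)] → w = 1.00
Rules with consequent 'strong': {R1, R2} → strengths 0.38, 0.51
Aggregate via t-conorm [min(1, a+b)]: 0.89

0.89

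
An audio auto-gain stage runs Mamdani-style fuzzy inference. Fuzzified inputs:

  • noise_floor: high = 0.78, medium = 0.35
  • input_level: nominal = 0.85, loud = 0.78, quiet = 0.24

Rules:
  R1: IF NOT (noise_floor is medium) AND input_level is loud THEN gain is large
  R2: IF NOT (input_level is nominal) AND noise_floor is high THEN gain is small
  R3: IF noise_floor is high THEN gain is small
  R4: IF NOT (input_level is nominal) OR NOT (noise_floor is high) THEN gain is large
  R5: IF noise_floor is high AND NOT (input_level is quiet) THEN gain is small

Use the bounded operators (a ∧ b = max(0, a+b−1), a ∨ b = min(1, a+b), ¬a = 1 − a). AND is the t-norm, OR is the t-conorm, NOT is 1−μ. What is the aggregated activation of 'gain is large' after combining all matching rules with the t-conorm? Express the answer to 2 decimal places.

R1: ¬medium=1−0.35=0.65, loud=0.78; AND[max(0, a+b−1)] → w = 0.43
R2: ¬nominal=1−0.85=0.15, high=0.78; AND[max(0, a+b−1)] → w = 0.00
R3: high=0.78 → w = 0.78
R4: ¬nominal=1−0.85=0.15, ¬high=1−0.78=0.22; OR[min(1, a+b)] → w = 0.37
R5: high=0.78, ¬quiet=1−0.24=0.76; AND[max(0, a+b−1)] → w = 0.54
Rules with consequent 'large': {R1, R4} → strengths 0.43, 0.37
Aggregate via t-conorm [min(1, a+b)]: 0.80

0.80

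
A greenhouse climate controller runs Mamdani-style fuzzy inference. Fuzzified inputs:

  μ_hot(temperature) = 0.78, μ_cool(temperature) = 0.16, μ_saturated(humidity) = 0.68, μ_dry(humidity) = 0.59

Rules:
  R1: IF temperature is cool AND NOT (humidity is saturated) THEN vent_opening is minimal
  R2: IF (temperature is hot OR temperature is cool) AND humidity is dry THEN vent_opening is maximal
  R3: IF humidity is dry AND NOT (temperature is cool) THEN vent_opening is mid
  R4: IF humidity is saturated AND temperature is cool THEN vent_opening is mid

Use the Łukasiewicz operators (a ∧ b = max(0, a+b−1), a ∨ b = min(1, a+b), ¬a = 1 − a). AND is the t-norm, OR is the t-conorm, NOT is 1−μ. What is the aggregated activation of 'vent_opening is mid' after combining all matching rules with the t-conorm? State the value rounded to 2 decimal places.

R1: cool=0.16, ¬saturated=1−0.68=0.32; AND[max(0, a+b−1)] → w = 0.00
R2: (hot=0.78 OR cool=0.16) = 0.94; AND[max(0, a+b−1)] with dry=0.59 → w = 0.53
R3: dry=0.59, ¬cool=1−0.16=0.84; AND[max(0, a+b−1)] → w = 0.43
R4: saturated=0.68, cool=0.16; AND[max(0, a+b−1)] → w = 0.00
Rules with consequent 'mid': {R3, R4} → strengths 0.43, 0.00
Aggregate via t-conorm [min(1, a+b)]: 0.43

0.43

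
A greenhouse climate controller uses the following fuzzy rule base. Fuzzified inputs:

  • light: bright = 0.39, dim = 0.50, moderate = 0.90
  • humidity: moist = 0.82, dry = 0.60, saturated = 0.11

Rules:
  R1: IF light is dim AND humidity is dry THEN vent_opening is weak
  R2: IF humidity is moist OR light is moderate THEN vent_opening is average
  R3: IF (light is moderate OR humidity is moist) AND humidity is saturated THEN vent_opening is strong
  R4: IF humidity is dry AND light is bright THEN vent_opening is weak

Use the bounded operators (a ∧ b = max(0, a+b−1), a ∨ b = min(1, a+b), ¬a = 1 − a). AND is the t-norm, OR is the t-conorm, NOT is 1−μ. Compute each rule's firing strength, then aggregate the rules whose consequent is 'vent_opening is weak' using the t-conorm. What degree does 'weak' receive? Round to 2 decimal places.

R1: dim=0.50, dry=0.60; AND[max(0, a+b−1)] → w = 0.10
R2: moist=0.82, moderate=0.90; OR[min(1, a+b)] → w = 1.00
R3: (moderate=0.90 OR moist=0.82) = 1.00; AND[max(0, a+b−1)] with saturated=0.11 → w = 0.11
R4: dry=0.60, bright=0.39; AND[max(0, a+b−1)] → w = 0.00
Rules with consequent 'weak': {R1, R4} → strengths 0.10, 0.00
Aggregate via t-conorm [min(1, a+b)]: 0.10

0.10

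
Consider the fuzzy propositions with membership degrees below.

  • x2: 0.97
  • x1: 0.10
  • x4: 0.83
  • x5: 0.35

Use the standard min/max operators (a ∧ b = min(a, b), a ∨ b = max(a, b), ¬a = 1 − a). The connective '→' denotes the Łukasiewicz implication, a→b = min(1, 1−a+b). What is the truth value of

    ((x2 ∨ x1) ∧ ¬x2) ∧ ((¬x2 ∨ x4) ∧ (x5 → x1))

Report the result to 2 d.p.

x2 ∨ x1 = max(a, b) on (0.97, 0.10) = 0.97
¬x2 = 1 − 0.97 = 0.03
(x2 ∨ x1) ∧ ¬x2 = min(a, b) on (0.97, 0.03) = 0.03
¬x2 = 1 − 0.97 = 0.03
¬x2 ∨ x4 = max(a, b) on (0.03, 0.83) = 0.83
x5 → x1  [Łukasiewicz: min(1, 1−a+b)] with a=0.35, b=0.10 → 0.75
(¬x2 ∨ x4) ∧ (x5 → x1) = min(a, b) on (0.83, 0.75) = 0.75
((x2 ∨ x1) ∧ ¬x2) ∧ ((¬x2 ∨ x4) ∧ (x5 → x1)) = min(a, b) on (0.03, 0.75) = 0.03

0.03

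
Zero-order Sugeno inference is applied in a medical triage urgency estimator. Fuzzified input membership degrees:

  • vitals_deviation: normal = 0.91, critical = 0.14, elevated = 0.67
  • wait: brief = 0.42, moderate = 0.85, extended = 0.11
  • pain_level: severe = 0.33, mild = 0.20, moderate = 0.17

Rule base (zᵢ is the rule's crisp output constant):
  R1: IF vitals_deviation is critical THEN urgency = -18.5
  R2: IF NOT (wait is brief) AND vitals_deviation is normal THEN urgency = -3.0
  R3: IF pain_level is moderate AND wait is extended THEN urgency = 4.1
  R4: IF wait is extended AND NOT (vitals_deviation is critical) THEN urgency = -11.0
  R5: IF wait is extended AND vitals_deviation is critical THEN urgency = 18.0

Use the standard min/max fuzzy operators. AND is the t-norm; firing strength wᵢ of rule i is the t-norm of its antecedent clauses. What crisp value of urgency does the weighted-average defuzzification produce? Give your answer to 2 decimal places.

-2.96

R1 (z=-18.5): critical=0.14 → w = 0.14
R2 (z=-3.0): ¬brief=1−0.42=0.58, normal=0.91; AND[min(a, b)] → w = 0.58
R3 (z=4.1): moderate=0.17, extended=0.11; AND[min(a, b)] → w = 0.11
R4 (z=-11.0): extended=0.11, ¬critical=1−0.14=0.86; AND[min(a, b)] → w = 0.11
R5 (z=18.0): extended=0.11, critical=0.14; AND[min(a, b)] → w = 0.11
Weighted average = (0.14·-18.5 + 0.58·-3.0 + 0.11·4.1 + 0.11·-11.0 + 0.11·18.0) / (0.14 + 0.58 + 0.11 + 0.11 + 0.11)
  = -3.1090 / 1.0500 = -2.96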